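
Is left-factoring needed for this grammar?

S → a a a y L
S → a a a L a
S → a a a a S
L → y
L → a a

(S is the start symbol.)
Left-factoring is needed when two productions for the same non-terminal
share a common prefix on the right-hand side.

Productions for S:
  S → a a a y L
  S → a a a L a
  S → a a a a S
Productions for L:
  L → y
  L → a a

Found common prefix 'a a a' in productions for S

Answer: Yes, S has productions with common prefix 'a a a'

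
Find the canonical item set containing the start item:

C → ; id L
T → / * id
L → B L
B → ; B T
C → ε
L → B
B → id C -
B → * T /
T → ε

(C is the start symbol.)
First, augment the grammar with C' → C
I₀ = CLOSURE({ [C' → . C] }):
  [C' → . C] has the dot before C: add [C → . ; id L], [C → .]
No further items can be added.

I₀ = { [C → . ; id L], [C → .], [C' → . C] }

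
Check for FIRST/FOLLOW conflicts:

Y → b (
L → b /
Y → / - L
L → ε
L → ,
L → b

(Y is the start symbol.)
A FIRST/FOLLOW conflict occurs when a non-terminal N has a nullable alternative N → β (β ⇒* ε) and another alternative N → α with FIRST(α) ∩ FOLLOW(N) ≠ ∅: on such a lookahead the parser cannot decide between expanding α and letting N vanish via β.

Nullable non-terminals: L.

L: nullable alternative(s) L → ε; FOLLOW(L) = { $ }
  L → b /: FIRST \ {ε} = { 'b' } — disjoint from FOLLOW(L)
  L → ε: FIRST \ {ε} = { } — this is the only nullable alternative, skip
  L → ,: FIRST \ {ε} = { ',' } — disjoint from FOLLOW(L)
  L → b: FIRST \ {ε} = { 'b' } — disjoint from FOLLOW(L)

Y has no nullable alternative, so no FIRST/FOLLOW check is needed there.

No FIRST/FOLLOW conflicts found.

Answer: No FIRST/FOLLOW conflicts.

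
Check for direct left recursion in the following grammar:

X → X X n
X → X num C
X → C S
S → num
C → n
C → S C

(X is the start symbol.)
Direct left recursion occurs when N → N α for some non-terminal N (the right-hand side begins with the left-hand side itself).

X → X X n: LEFT RECURSIVE (starts with X)
X → X num C: LEFT RECURSIVE (starts with X)
X → C S: starts with C
S → num: starts with num
C → n: starts with n
C → S C: starts with S

The grammar has direct left recursion on: X.

Answer: Yes, X is left-recursive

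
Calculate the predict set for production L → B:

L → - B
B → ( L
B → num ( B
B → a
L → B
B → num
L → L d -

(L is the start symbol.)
PREDICT(L → B) = (FIRST(RHS) \ {ε}) ∪ (FOLLOW(L) if ε ∈ FIRST(RHS), i.e. RHS ⇒* ε)
FIRST(B) = { '(', 'a', 'num' }
FIRST(B) = { '(', 'a', 'num' }
ε ∉ FIRST(B), so FOLLOW(L) is not added.
PREDICT(L → B) = { '(', 'a', 'num' }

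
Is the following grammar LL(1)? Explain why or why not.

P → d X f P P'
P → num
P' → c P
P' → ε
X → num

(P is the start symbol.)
No. Predict set conflict for P': { 'c' }

Relevant sets:
  FOLLOW(P') = { $, 'c' }

For P:
  PREDICT(P → d X f P P') = { 'd' }
  PREDICT(P → num) = { 'num' }
For P':
  PREDICT(P' → c P) = { 'c' }
  PREDICT(P' → ε) = { $, 'c' }
X has a single production, so nothing to check there.

Conflict found: Predict set conflict for P': { 'c' }
The grammar is NOT LL(1).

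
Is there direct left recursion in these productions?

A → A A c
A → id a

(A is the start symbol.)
Yes, A is left-recursive

Direct left recursion occurs when N → N α for some non-terminal N (the right-hand side begins with the left-hand side itself).

A → A A c: LEFT RECURSIVE (starts with A)
A → id a: starts with id

The grammar has direct left recursion on: A.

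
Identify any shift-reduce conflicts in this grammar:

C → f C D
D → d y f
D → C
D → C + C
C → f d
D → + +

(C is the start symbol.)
A shift-reduce conflict occurs when an LR(0) state has both:
  - a complete (reduce) item [A → α .] (dot at the end), and
  - a shift item [B → β . c γ] (dot before a terminal).

Augment with C' → C and build the canonical LR(0) collection (I0 = CLOSURE({[C' → . C]}), then GOTO on every symbol after a dot until no new states appear). It has 14 states:
  I0: { [C → . f C D], [C → . f d], [C' → . C] }  — shift
  I1: { [C' → C .] }  — accept
  I2: { [C → . f C D], [C → . f d], [C → f . C D], [C → f . d] }  — shift
  I3: { [C → . f C D], [C → . f d], [C → f C . D], [D → . + +], [D → . C + C], [D → . C], [D → . d y f] }  — shift
  I4: { [C → f d .] }  — reduce
  I5: { [D → + . +] }  — shift
  I6: { [D → C . + C], [D → C .] }  — shift, reduce
  I7: { [C → f C D .] }  — reduce
  I8: { [D → d . y f] }  — shift
  I9: { [D → d y . f] }  — shift
  I10: { [D → d y f .] }  — reduce
  I11: { [C → . f C D], [C → . f d], [D → C + . C] }  — shift
  I12: { [D → C + C .] }  — reduce
  I13: { [D → + + .] }  — reduce

I6 contains reduce item [D → C .] and shift item [D → C . + C] — shift-reduce conflict.

Answer: Yes — I6: [D → C .] vs [D → C . + C]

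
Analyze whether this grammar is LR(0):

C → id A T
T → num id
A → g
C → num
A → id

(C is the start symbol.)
Augment with C' → C and build the canonical LR(0) collection (I0 = CLOSURE({[C' → . C]}), then GOTO on every symbol after a dot until no new states appear). It has 10 states:
  I0: { [C → . id A T], [C → . num], [C' → . C] }  — shift
  I1: { [C' → C .] }  — accept
  I2: { [A → . g], [A → . id], [C → id . A T] }  — shift
  I3: { [C → num .] }  — reduce
  I4: { [C → id A . T], [T → . num id] }  — shift
  I5: { [A → g .] }  — reduce
  I6: { [A → id .] }  — reduce
  I7: { [C → id A T .] }  — reduce
  I8: { [T → num . id] }  — shift
  I9: { [T → num id .] }  — reduce

Every state is either a pure shift/goto state or contains exactly one complete item and nothing to shift — no conflicts. The grammar is LR(0).

Answer: Yes, the grammar is LR(0)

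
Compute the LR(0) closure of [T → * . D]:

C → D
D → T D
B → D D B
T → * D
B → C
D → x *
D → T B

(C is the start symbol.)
{ [D → . T B], [D → . T D], [D → . x *], [T → * . D], [T → . * D] }

To compute CLOSURE, for each item [A → α.Bβ] where B is a non-terminal, add [B → .γ] for all productions B → γ; repeat for the newly added items until nothing changes.

Start with: [T → * . D]
  [T → * . D] has the dot before D: add [D → . T D], [D → . x *], [D → . T B]
  [D → . T D] has the dot before T: add [T → . * D]
No further items can be added.

CLOSURE = { [D → . T B], [D → . T D], [D → . x *], [T → * . D], [T → . * D] }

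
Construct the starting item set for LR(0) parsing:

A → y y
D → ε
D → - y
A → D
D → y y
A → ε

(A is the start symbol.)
{ [A → . D], [A → . y y], [A → .], [A' → . A], [D → . - y], [D → . y y], [D → .] }

First, augment the grammar with A' → A
I₀ = CLOSURE({ [A' → . A] }):
  [A' → . A] has the dot before A: add [A → . y y], [A → . D], [A → .]
  [A → . D] has the dot before D: add [D → .], [D → . - y], [D → . y y]
No further items can be added.

I₀ = { [A → . D], [A → . y y], [A → .], [A' → . A], [D → . - y], [D → . y y], [D → .] }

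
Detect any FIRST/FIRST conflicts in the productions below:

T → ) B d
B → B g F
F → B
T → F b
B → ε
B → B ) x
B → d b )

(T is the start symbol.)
Yes. T → ')' B d / T → F b on { ')' }; B → B g F / B → B ')' x on { ')', 'd', 'g' }; B → B g F / B → d b ')' on { 'd' }; B → B ')' x / B → d b ')' on { 'd' }

FIRST sets of the non-terminals at (or reachable through a nullable prefix from) the front of some alternative:
  FIRST(F) = { ')', 'd', 'g', ε }
  FIRST(B) = { ')', 'd', 'g', ε }

Productions for T:
  T → ) B d: FIRST = { ')' }
  T → F b: FIRST = { ')', 'b', 'd', 'g' }
Productions for B:
  B → B g F: FIRST = { ')', 'd', 'g' }
  B → ε: FIRST = { ε }
  B → B ) x: FIRST = { ')', 'd', 'g' }
  B → d b ): FIRST = { 'd' }
F has only one production, so no FIRST/FIRST conflict is possible there.

Conflict for T: T → ) B d and T → F b
  Overlap: { ')' }
Conflict for B: B → B g F and B → B ) x
  Overlap: { ')', 'd', 'g' }
Conflict for B: B → B g F and B → d b )
  Overlap: { 'd' }
Conflict for B: B → B ) x and B → d b )
  Overlap: { 'd' }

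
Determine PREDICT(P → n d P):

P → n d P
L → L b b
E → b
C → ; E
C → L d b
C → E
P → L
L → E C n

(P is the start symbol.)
PREDICT(P → n d P) = (FIRST(RHS) \ {ε}) ∪ (FOLLOW(P) if ε ∈ FIRST(RHS), i.e. RHS ⇒* ε)
FIRST(n d P) = { 'n' }
ε ∉ FIRST(n d P), so FOLLOW(P) is not added.
PREDICT(P → n d P) = { 'n' }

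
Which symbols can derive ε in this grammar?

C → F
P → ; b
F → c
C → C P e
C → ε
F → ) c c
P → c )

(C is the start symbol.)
{ 'C' }

A non-terminal is nullable if it can derive ε (the empty string): either it has an ε-production, or it has a production whose right-hand side consists entirely of nullable non-terminals.

ε-productions: C → ε
So C is immediately nullable.
No further non-terminal can be added: every production for the remaining non-terminals contains a terminal or a non-nullable non-terminal.
Nullable = { 'C' }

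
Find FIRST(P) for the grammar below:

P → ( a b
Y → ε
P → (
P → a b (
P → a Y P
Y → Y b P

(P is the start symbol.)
From P → ( a b:
  - '(' is a terminal: add '(' and stop
From P → (:
  - '(' is a terminal: add '(' and stop
From P → a b (:
  - a is a terminal: add 'a' and stop
From P → a Y P:
  - a is a terminal: add 'a' and stop

Collecting: FIRST(P) = { '(', 'a' }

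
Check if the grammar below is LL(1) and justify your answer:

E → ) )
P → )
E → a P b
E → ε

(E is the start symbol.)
A grammar is LL(1) if for each non-terminal N with multiple productions, the predict sets of those productions are pairwise disjoint, where PREDICT(N → α) = (FIRST(α) \ {ε}) ∪ (FOLLOW(N) if α ⇒* ε).

Relevant sets:
  FOLLOW(E) = { $ }

For E:
  PREDICT(E → ')' ')') = { ')' }
  PREDICT(E → a P b) = { 'a' }
  PREDICT(E → ε) = { $ }
P has a single production, so nothing to check there.

All predict sets are disjoint. The grammar IS LL(1).

Answer: Yes, the grammar is LL(1).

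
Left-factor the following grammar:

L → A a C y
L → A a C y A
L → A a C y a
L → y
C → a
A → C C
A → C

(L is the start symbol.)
L → A a C y L'
L' → ε
L' → A
L' → a
L → y
C → a
A → C A'
A' → C
A' → ε

Left-factoring transforms A → αβ₁ | αβ₂ into A → αA' and A' → β₁ | β₂
(α is the longest common prefix among the alternatives). Repeat until
no nonterminal has two alternatives with a common prefix.

Round 1: L has alternatives sharing prefix 'A a C y'. Introduce L': L → A a C y L'
  Add: L' → ε
  Add: L' → A
  Add: L' → a

Round 2: A has alternatives sharing prefix 'C'. Introduce A': A → C A'
  Add: A' → C
  Add: A' → ε

No remaining common prefixes — done.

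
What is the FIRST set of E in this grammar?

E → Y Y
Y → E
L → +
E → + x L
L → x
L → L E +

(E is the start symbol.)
FIRST sets of the other non-terminals involved (by the same procedure, iterated to a fixed point):
  FIRST(Y) = { '+' }

From E → Y Y:
  - Y is a non-terminal: add FIRST(Y) \ {ε} = { '+' }
    Y is not nullable, so stop
From E → + x L:
  - '+' is a terminal: add '+' and stop

Collecting: FIRST(E) = { '+' }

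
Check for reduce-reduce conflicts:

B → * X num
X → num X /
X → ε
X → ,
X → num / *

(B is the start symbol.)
A reduce-reduce conflict occurs when an LR(0) state has two complete items [A → α .] and [B → β .] — both call for a reduction, and with no lookahead the parser cannot choose between them.

Augment with B' → B and build the canonical LR(0) collection (I0 = CLOSURE({[B' → . B]}), then GOTO on every symbol after a dot until no new states appear). It has 11 states:
  I0: { [B → . * X num], [B' → . B] }  — shift
  I1: { [B → * . X num], [X → . ,], [X → . num / *], [X → . num X /], [X → .] }  — shift, reduce
  I2: { [B' → B .] }  — accept
  I3: { [X → , .] }  — reduce
  I4: { [B → * X . num] }  — shift
  I5: { [X → . ,], [X → . num / *], [X → . num X /], [X → .], [X → num . / *], [X → num . X /] }  — shift, reduce
  I6: { [X → num / . *] }  — shift
  I7: { [X → num X . /] }  — shift
  I8: { [X → num X / .] }  — reduce
  I9: { [X → num / * .] }  — reduce
  I10: { [B → * X num .] }  — reduce

No state contains more than one complete item.

Answer: No reduce-reduce conflicts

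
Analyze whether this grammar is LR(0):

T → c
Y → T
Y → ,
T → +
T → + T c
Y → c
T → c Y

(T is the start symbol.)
No. Shift-reduce conflict between [T → + .] and [T → . +]

Augment with T' → T and build the canonical LR(0) collection (I0 = CLOSURE({[T' → . T]}), then GOTO on every symbol after a dot until no new states appear). It has 10 states:
  I0: { [T → . + T c], [T → . +], [T → . c Y], [T → . c], [T' → . T] }  — shift
  I1: { [T → + . T c], [T → + .], [T → . + T c], [T → . +], [T → . c Y], [T → . c] }  — shift, reduce
  I2: { [T' → T .] }  — accept
  I3: { [T → . + T c], [T → . +], [T → . c Y], [T → . c], [T → c . Y], [T → c .], [Y → . ,], [Y → . T], [Y → . c] }  — shift, reduce
  I4: { [Y → , .] }  — reduce
  I5: { [Y → T .] }  — reduce
  I6: { [T → c Y .] }  — reduce
  I7: { [T → . + T c], [T → . +], [T → . c Y], [T → . c], [T → c . Y], [T → c .], [Y → . ,], [Y → . T], [Y → . c], [Y → c .] }  — shift, 2 reduces
  I8: { [T → + T . c] }  — shift
  I9: { [T → + T c .] }  — reduce

Conflict in state I1:
  Shift-reduce conflict between [T → + .] and [T → . +]
So the grammar is NOT LR(0).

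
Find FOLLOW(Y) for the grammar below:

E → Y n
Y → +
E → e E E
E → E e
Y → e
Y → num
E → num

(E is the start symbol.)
{ 'n' }

To compute FOLLOW(Y), find every occurrence of Y on a right-hand side N → α Y β: add FIRST(β) \ {ε}, and if β is empty or nullable also add FOLLOW(N). Iterate to a fixed point.

In E → Y n: Y is followed by n, add FIRST(n) \ {ε} = { 'n' }

Taking the union: FOLLOW(Y) = { 'n' }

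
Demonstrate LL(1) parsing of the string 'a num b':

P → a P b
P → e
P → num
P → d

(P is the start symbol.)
Stack is shown with the top on the left.

Stack    Input      Action
--------------------------
P $      a num b $  output P → a P b
a P b $  a num b $  match 'a'
P b $    num b $    output P → num
num b $  num b $    match 'num'
b $      b $        match 'b'
$        $          accept

The string is accepted.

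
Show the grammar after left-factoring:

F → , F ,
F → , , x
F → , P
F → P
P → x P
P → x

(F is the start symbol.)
F → , F'
F' → F ,
F' → , x
F' → P
F → P
P → x P'
P' → P
P' → ε

Left-factoring transforms A → αβ₁ | αβ₂ into A → αA' and A' → β₁ | β₂
(α is the longest common prefix among the alternatives). Repeat until
no nonterminal has two alternatives with a common prefix.

Round 1: F has alternatives sharing prefix ','. Introduce F': F → , F'
  Add: F' → F ,
  Add: F' → , x
  Add: F' → P

Round 2: P has alternatives sharing prefix 'x'. Introduce P': P → x P'
  Add: P' → P
  Add: P' → ε

No remaining common prefixes — done.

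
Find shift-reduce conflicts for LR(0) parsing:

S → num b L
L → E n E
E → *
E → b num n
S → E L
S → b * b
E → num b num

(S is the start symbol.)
Yes — I10: [E → num b num .] vs [E → num . b num]

Augment with S' → S and build the canonical LR(0) collection (I0 = CLOSURE({[S' → . S]}), then GOTO on every symbol after a dot until no new states appear). It has 21 states:
  I0: { [E → . *], [E → . b num n], [E → . num b num], [S → . E L], [S → . b * b], [S → . num b L], [S' → . S] }  — shift
  I1: { [E → * .] }  — reduce
  I2: { [E → . *], [E → . b num n], [E → . num b num], [L → . E n E], [S → E . L] }  — shift
  I3: { [S' → S .] }  — accept
  I4: { [E → b . num n], [S → b . * b] }  — shift
  I5: { [E → num . b num], [S → num . b L] }  — shift
  I6: { [E → . *], [E → . b num n], [E → . num b num], [E → num b . num], [L → . E n E], [S → num b . L] }  — shift
  I7: { [L → E . n E] }  — shift
  I8: { [S → num b L .] }  — reduce
  I9: { [E → b . num n] }  — shift
  I10: { [E → num . b num], [E → num b num .] }  — shift, reduce
  I11: { [E → num b . num] }  — shift
  I12: { [E → num b num .] }  — reduce
  I13: { [E → b num . n] }  — shift
  I14: { [E → b num n .] }  — reduce
  I15: { [E → . *], [E → . b num n], [E → . num b num], [L → E n . E] }  — shift
  I16: { [L → E n E .] }  — reduce
  I17: { [E → num . b num] }  — shift
  I18: { [S → b * . b] }  — shift
  I19: { [S → b * b .] }  — reduce
  I20: { [S → E L .] }  — reduce

I10 contains reduce item [E → num b num .] and shift item [E → num . b num] — shift-reduce conflict.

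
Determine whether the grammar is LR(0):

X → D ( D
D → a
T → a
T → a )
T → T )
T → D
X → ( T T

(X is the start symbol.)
No. Shift-reduce conflict between [D → a .] and [T → a . )]

Augment with X' → X and build the canonical LR(0) collection (I0 = CLOSURE({[X' → . X]}), then GOTO on every symbol after a dot until no new states appear). It has 13 states:
  I0: { [D → . a], [X → . ( T T], [X → . D ( D], [X' → . X] }  — shift
  I1: { [D → . a], [T → . D], [T → . T )], [T → . a )], [T → . a], [X → ( . T T] }  — shift
  I2: { [X → D . ( D] }  — shift
  I3: { [X' → X .] }  — accept
  I4: { [D → a .] }  — reduce
  I5: { [D → . a], [X → D ( . D] }  — shift
  I6: { [X → D ( D .] }  — reduce
  I7: { [T → D .] }  — reduce
  I8: { [D → . a], [T → . D], [T → . T )], [T → . a )], [T → . a], [T → T . )], [X → ( T . T] }  — shift
  I9: { [D → a .], [T → a . )], [T → a .] }  — shift, 2 reduces
  I10: { [T → a ) .] }  — reduce
  I11: { [T → T ) .] }  — reduce
  I12: { [T → T . )], [X → ( T T .] }  — shift, reduce

Conflict in state I9:
  Shift-reduce conflict between [D → a .] and [T → a . )]
So the grammar is NOT LR(0).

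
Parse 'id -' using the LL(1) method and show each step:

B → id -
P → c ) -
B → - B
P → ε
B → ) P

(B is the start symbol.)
LL(1) parsing maintains a stack (initially the start symbol over $) and the input. At each step: if the stack top is a terminal, match it against the current input token; if it is a non-terminal N, replace it with the RHS of M[N, lookahead] (the unique production whose predict set contains the lookahead).

Stack is shown with the top on the left.

Stack   Input   Action
----------------------
B $     id - $  output B → id -
id - $  id - $  match 'id'
- $     - $     match '-'
$       $       accept

The string is accepted.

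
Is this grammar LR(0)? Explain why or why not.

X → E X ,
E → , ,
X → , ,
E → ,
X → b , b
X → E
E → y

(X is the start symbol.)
No. Shift-reduce conflict between [E → , .] and [E → , . ,]

A grammar is LR(0) if no state in the canonical LR(0) collection has:
  - both a shift item (dot before a terminal) and a complete item (shift-reduce conflict), or
  - two or more complete items (reduce-reduce conflict; the accept item [X' → X .] counts as a complete item here).

Augment with X' → X and build the canonical LR(0) collection (I0 = CLOSURE({[X' → . X]}), then GOTO on every symbol after a dot until no new states appear). It has 11 states:
  I0: { [E → . , ,], [E → . ,], [E → . y], [X → . , ,], [X → . E X ,], [X → . E], [X → . b , b], [X' → . X] }  — shift
  I1: { [E → , . ,], [E → , .], [X → , . ,] }  — shift, reduce
  I2: { [E → . , ,], [E → . ,], [E → . y], [X → . , ,], [X → . E X ,], [X → . E], [X → . b , b], [X → E . X ,], [X → E .] }  — shift, reduce
  I3: { [X' → X .] }  — accept
  I4: { [X → b . , b] }  — shift
  I5: { [E → y .] }  — reduce
  I6: { [X → b , . b] }  — shift
  I7: { [X → b , b .] }  — reduce
  I8: { [X → E X . ,] }  — shift
  I9: { [X → E X , .] }  — reduce
  I10: { [E → , , .], [X → , , .] }  — 2 reduces

Conflict in state I1:
  Shift-reduce conflict between [E → , .] and [E → , . ,]
So the grammar is NOT LR(0).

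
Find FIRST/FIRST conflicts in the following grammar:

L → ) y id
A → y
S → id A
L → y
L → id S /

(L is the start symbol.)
No FIRST/FIRST conflicts.

Productions for L:
  L → ) y id: FIRST = { ')' }
  L → y: FIRST = { 'y' }
  L → id S /: FIRST = { 'id' }
A, S have only one production, so no FIRST/FIRST conflict is possible there.

All alternatives of each non-terminal have pairwise disjoint FIRST sets.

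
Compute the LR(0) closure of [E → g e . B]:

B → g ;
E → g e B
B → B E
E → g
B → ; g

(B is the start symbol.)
To compute CLOSURE, for each item [A → α.Bβ] where B is a non-terminal, add [B → .γ] for all productions B → γ; repeat for the newly added items until nothing changes.

Start with: [E → g e . B]
  [E → g e . B] has the dot before B: add [B → . g ;], [B → . B E], [B → . ; g]
No further items can be added.

CLOSURE = { [B → . ; g], [B → . B E], [B → . g ;], [E → g e . B] }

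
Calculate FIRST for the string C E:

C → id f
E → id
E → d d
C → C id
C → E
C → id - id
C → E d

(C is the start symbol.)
FIRST sets of the non-terminals involved (from the grammar, by fixed-point iteration):
  FIRST(C) = { 'd', 'id' }

To compute FIRST(C E), process the symbols left to right:
Symbol C is a non-terminal. Add FIRST(C) \ {ε} = { 'd', 'id' }
C is not nullable (ε ∉ FIRST(C)), so stop here.
FIRST(C E) = { 'd', 'id' }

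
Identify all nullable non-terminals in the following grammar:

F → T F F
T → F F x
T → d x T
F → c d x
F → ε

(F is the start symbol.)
ε-productions: F → ε
So F is immediately nullable.
No further non-terminal can be added: every production for the remaining non-terminals contains a terminal or a non-nullable non-terminal.
Nullable = { 'F' }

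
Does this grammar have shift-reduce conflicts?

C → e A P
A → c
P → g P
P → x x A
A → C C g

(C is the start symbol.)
A shift-reduce conflict occurs when an LR(0) state has both:
  - a complete (reduce) item [A → α .] (dot at the end), and
  - a shift item [B → β . c γ] (dot before a terminal).

Augment with C' → C and build the canonical LR(0) collection (I0 = CLOSURE({[C' → . C]}), then GOTO on every symbol after a dot until no new states appear). It has 14 states:
  I0: { [C → . e A P], [C' → . C] }  — shift
  I1: { [C' → C .] }  — accept
  I2: { [A → . C C g], [A → . c], [C → . e A P], [C → e . A P] }  — shift
  I3: { [C → e A . P], [P → . g P], [P → . x x A] }  — shift
  I4: { [A → C . C g], [C → . e A P] }  — shift
  I5: { [A → c .] }  — reduce
  I6: { [A → C C . g] }  — shift
  I7: { [A → C C g .] }  — reduce
  I8: { [C → e A P .] }  — reduce
  I9: { [P → . g P], [P → . x x A], [P → g . P] }  — shift
  I10: { [P → x . x A] }  — shift
  I11: { [A → . C C g], [A → . c], [C → . e A P], [P → x x . A] }  — shift
  I12: { [P → x x A .] }  — reduce
  I13: { [P → g P .] }  — reduce

No state contains both a complete item and a shift item.

Answer: No shift-reduce conflicts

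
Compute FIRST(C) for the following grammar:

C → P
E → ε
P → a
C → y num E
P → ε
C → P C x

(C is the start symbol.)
{ 'a', 'x', 'y', ε }

To compute FIRST(C), examine every production with C on the left-hand side, reading each right-hand side left to right until a non-nullable symbol is reached.

FIRST sets of the other non-terminals involved (by the same procedure, iterated to a fixed point):
  FIRST(P) = { 'a', ε }

From C → P:
  - P is a non-terminal: add FIRST(P) \ {ε} = { 'a' }
    P is nullable and nothing follows, so the whole right-hand side can vanish: ε ∈ FIRST(C)
From C → y num E:
  - y is a terminal: add 'y' and stop
From C → P C x:
  - P is a non-terminal: add FIRST(P) \ {ε} = { 'a' }
    P is nullable, so continue to the next symbol
  - C is the symbol being defined: contributes nothing new
    C is nullable, so continue to the next symbol
  - x is a terminal: add 'x' and stop

Collecting: FIRST(C) = { 'a', 'x', 'y', ε }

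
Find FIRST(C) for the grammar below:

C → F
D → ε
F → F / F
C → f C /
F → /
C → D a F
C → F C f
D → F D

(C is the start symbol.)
{ '/', 'a', 'f' }

To compute FIRST(C), examine every production with C on the left-hand side, reading each right-hand side left to right until a non-nullable symbol is reached.

FIRST sets of the other non-terminals involved (by the same procedure, iterated to a fixed point):
  FIRST(F) = { '/' }
  FIRST(D) = { '/', ε }

From C → F:
  - F is a non-terminal: add FIRST(F) \ {ε} = { '/' }
    F is not nullable, so stop
From C → f C /:
  - f is a terminal: add 'f' and stop
From C → D a F:
  - D is a non-terminal: add FIRST(D) \ {ε} = { '/' }
    D is nullable, so continue to the next symbol
  - a is a terminal: add 'a' and stop
From C → F C f:
  - F is a non-terminal: add FIRST(F) \ {ε} = { '/' }
    F is not nullable, so stop

Collecting: FIRST(C) = { '/', 'a', 'f' }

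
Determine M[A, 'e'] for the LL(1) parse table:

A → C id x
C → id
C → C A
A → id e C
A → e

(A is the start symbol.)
To find M[A, 'e'], we find productions for A where 'e' is in the predict set (PREDICT(N → α) = (FIRST(α) \ {ε}) ∪ (FOLLOW(N) if α ⇒* ε)).

Relevant sets:
  FIRST(C) = { 'id' }

A → C id x: PREDICT = { 'id' }
A → id e C: PREDICT = { 'id' }
A → e: PREDICT = { 'e' }
  'e' is in predict set, so this production goes in M[A, 'e']

M[A, 'e'] = A → e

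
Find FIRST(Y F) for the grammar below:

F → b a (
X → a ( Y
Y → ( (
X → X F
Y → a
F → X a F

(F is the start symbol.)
FIRST sets of the non-terminals involved (from the grammar, by fixed-point iteration):
  FIRST(Y) = { '(', 'a' }

To compute FIRST(Y F), process the symbols left to right:
Symbol Y is a non-terminal. Add FIRST(Y) \ {ε} = { '(', 'a' }
Y is not nullable (ε ∉ FIRST(Y)), so stop here.
FIRST(Y F) = { '(', 'a' }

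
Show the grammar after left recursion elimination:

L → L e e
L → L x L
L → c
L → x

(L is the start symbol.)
L → c L'
L → x L'
L' → e e L'
L' → x L L'
L' → ε

L is directly left-recursive. The standard transformation for
  A → A α₁ | ... | A α_m | β₁ | ... | β_n
is
  A  → β₁ A' | ... | β_n A'
  A' → α₁ A' | ... | α_m A' | ε

L → c becomes L → c L'
L → x becomes L → x L'
L → L e e becomes L' → e e L'
L → L x L becomes L' → x L L'
Add L' → ε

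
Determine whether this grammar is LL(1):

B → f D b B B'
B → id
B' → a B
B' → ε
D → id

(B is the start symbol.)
Relevant sets:
  FOLLOW(B') = { $, 'a' }

For B:
  PREDICT(B → f D b B B') = { 'f' }
  PREDICT(B → id) = { 'id' }
For B':
  PREDICT(B' → a B) = { 'a' }
  PREDICT(B' → ε) = { $, 'a' }
D has a single production, so nothing to check there.

Conflict found: Predict set conflict for B': { 'a' }
The grammar is NOT LL(1).

Answer: No. Predict set conflict for B': { 'a' }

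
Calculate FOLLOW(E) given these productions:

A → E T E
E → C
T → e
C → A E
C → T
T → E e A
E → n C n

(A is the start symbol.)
{ $, 'e', 'n' }

In A → E T E: E is followed by T E, add FIRST(T E) \ {ε} = { 'e', 'n' }
In A → E T E: E is at the end, add FOLLOW(A)
In C → A E: E is at the end, add FOLLOW(C)
In T → E e A: E is followed by e A, add FIRST(e A) \ {ε} = { 'e' }

The FOLLOW sets referred to above (computed the same way, to a fixed point):
  FOLLOW(A) = { $, 'e', 'n' }
  FOLLOW(C) = { $, 'e', 'n' }

Taking the union: FOLLOW(E) = { $, 'e', 'n' }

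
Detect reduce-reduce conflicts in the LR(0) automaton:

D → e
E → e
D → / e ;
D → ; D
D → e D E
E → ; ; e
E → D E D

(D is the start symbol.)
Yes — I9: [D → e .] vs [E → e .]; I14: [D → e .] vs [E → ; ; e .]

Augment with D' → D and build the canonical LR(0) collection (I0 = CLOSURE({[D' → . D]}), then GOTO on every symbol after a dot until no new states appear). It has 17 states:
  I0: { [D → . / e ;], [D → . ; D], [D → . e D E], [D → . e], [D' → . D] }  — shift
  I1: { [D → / . e ;] }  — shift
  I2: { [D → . / e ;], [D → . ; D], [D → . e D E], [D → . e], [D → ; . D] }  — shift
  I3: { [D' → D .] }  — accept
  I4: { [D → . / e ;], [D → . ; D], [D → . e D E], [D → . e], [D → e . D E], [D → e .] }  — shift, reduce
  I5: { [D → . / e ;], [D → . ; D], [D → . e D E], [D → . e], [D → e D . E], [E → . ; ; e], [E → . D E D], [E → . e] }  — shift
  I6: { [D → . / e ;], [D → . ; D], [D → . e D E], [D → . e], [D → ; . D], [E → ; . ; e] }  — shift
  I7: { [D → . / e ;], [D → . ; D], [D → . e D E], [D → . e], [E → . ; ; e], [E → . D E D], [E → . e], [E → D . E D] }  — shift
  I8: { [D → e D E .] }  — reduce
  I9: { [D → . / e ;], [D → . ; D], [D → . e D E], [D → . e], [D → e . D E], [D → e .], [E → e .] }  — shift, 2 reduces
  I10: { [D → . / e ;], [D → . ; D], [D → . e D E], [D → . e], [E → D E . D] }  — shift
  I11: { [E → D E D .] }  — reduce
  I12: { [D → . / e ;], [D → . ; D], [D → . e D E], [D → . e], [D → ; . D], [E → ; ; . e] }  — shift
  I13: { [D → ; D .] }  — reduce
  I14: { [D → . / e ;], [D → . ; D], [D → . e D E], [D → . e], [D → e . D E], [D → e .], [E → ; ; e .] }  — shift, 2 reduces
  I15: { [D → / e . ;] }  — shift
  I16: { [D → / e ; .] }  — reduce

I9 contains complete items [D → e .], [E → e .] — reduce-reduce conflict.
I14 contains complete items [D → e .], [E → ; ; e .] — reduce-reduce conflict.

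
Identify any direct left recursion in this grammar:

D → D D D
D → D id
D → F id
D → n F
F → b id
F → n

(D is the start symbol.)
Yes, D is left-recursive

Direct left recursion occurs when N → N α for some non-terminal N (the right-hand side begins with the left-hand side itself).

D → D D D: LEFT RECURSIVE (starts with D)
D → D id: LEFT RECURSIVE (starts with D)
D → F id: starts with F
D → n F: starts with n
F → b id: starts with b
F → n: starts with n

The grammar has direct left recursion on: D.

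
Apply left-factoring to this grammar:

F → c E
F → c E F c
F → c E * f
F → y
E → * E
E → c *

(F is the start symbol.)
Left-factoring transforms A → αβ₁ | αβ₂ into A → αA' and A' → β₁ | β₂
(α is the longest common prefix among the alternatives). Repeat until
no nonterminal has two alternatives with a common prefix.

Round 1: F has alternatives sharing prefix 'c E'. Introduce F': F → c E F'
  Add: F' → ε
  Add: F' → F c
  Add: F' → * f

No remaining common prefixes — done.

Resulting grammar:
F → c E F'
F' → ε
F' → F c
F' → * f
F → y
E → * E
E → c *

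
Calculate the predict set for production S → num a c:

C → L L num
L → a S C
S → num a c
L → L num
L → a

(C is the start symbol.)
PREDICT(S → num a c) = (FIRST(RHS) \ {ε}) ∪ (FOLLOW(S) if ε ∈ FIRST(RHS), i.e. RHS ⇒* ε)
FIRST(num a c) = { 'num' }
ε ∉ FIRST(num a c), so FOLLOW(S) is not added.
PREDICT(S → num a c) = { 'num' }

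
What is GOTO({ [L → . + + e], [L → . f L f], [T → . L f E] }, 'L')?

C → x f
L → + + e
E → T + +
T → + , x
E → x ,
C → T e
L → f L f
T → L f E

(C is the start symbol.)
{ [T → L . f E] }

GOTO(I, 'L') = CLOSURE({ [A → αX.β] : [A → α.Xβ] ∈ I, X = 'L' })

Items with dot before 'L', with the dot advanced:
  [T → . L f E] → [T → L . f E]
Closure adds nothing (no advanced item has the dot before a non-terminal).

GOTO = { [T → L . f E] }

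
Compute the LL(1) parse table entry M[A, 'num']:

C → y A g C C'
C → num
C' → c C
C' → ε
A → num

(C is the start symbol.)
To find M[A, 'num'], we find productions for A where 'num' is in the predict set (PREDICT(N → α) = (FIRST(α) \ {ε}) ∪ (FOLLOW(N) if α ⇒* ε)).

A → num: PREDICT = { 'num' }
  'num' is in predict set, so this production goes in M[A, 'num']

M[A, 'num'] = A → num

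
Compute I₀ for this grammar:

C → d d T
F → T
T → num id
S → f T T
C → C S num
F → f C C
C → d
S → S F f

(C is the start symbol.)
{ [C → . C S num], [C → . d d T], [C → . d], [C' → . C] }

First, augment the grammar with C' → C
I₀ = CLOSURE({ [C' → . C] }):
  [C' → . C] has the dot before C: add [C → . d d T], [C → . C S num], [C → . d]
No further items can be added.

I₀ = { [C → . C S num], [C → . d d T], [C → . d], [C' → . C] }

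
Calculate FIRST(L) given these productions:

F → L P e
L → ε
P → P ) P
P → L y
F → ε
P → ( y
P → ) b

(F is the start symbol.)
To compute FIRST(L), examine every production with L on the left-hand side, reading each right-hand side left to right until a non-nullable symbol is reached.

From L → ε:
  - ε-production, so ε ∈ FIRST(L)

Collecting: FIRST(L) = { ε }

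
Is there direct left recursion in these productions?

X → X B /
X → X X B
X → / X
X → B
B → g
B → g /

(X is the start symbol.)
Yes, X is left-recursive

Direct left recursion occurs when N → N α for some non-terminal N (the right-hand side begins with the left-hand side itself).

X → X B /: LEFT RECURSIVE (starts with X)
X → X X B: LEFT RECURSIVE (starts with X)
X → / X: starts with '/'
X → B: starts with B
B → g: starts with g
B → g /: starts with g

The grammar has direct left recursion on: X.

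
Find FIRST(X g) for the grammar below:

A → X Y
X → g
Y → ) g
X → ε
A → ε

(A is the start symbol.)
FIRST sets of the non-terminals involved (from the grammar, by fixed-point iteration):
  FIRST(X) = { 'g', ε }

To compute FIRST(X g), process the symbols left to right:
Symbol X is a non-terminal. Add FIRST(X) \ {ε} = { 'g' }
X is nullable (ε ∈ FIRST(X)), continue to the next symbol.
Symbol g is a terminal. Add 'g' and stop.
FIRST(X g) = { 'g' }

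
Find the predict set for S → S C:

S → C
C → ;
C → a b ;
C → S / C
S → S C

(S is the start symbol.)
{ ';', 'a' }

PREDICT(S → S C) = (FIRST(RHS) \ {ε}) ∪ (FOLLOW(S) if ε ∈ FIRST(RHS), i.e. RHS ⇒* ε)
FIRST(S) = { ';', 'a' }
FIRST(S C) = { ';', 'a' }
ε ∉ FIRST(S C), so FOLLOW(S) is not added.
PREDICT(S → S C) = { ';', 'a' }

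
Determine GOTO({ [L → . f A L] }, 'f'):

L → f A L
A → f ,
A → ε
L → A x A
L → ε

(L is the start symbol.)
GOTO(I, 'f') = CLOSURE({ [A → αX.β] : [A → α.Xβ] ∈ I, X = 'f' })

Items with dot before 'f', with the dot advanced:
  [L → . f A L] → [L → f . A L]
Closure of the advanced items:
  [L → f . A L] has the dot before A: add [A → . f ,], [A → .]

GOTO = { [A → . f ,], [A → .], [L → f . A L] }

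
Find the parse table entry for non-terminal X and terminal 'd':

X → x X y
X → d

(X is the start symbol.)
X → d

To find M[X, 'd'], we find productions for X where 'd' is in the predict set (PREDICT(N → α) = (FIRST(α) \ {ε}) ∪ (FOLLOW(N) if α ⇒* ε)).

X → x X y: PREDICT = { 'x' }
X → d: PREDICT = { 'd' }
  'd' is in predict set, so this production goes in M[X, 'd']

M[X, 'd'] = X → d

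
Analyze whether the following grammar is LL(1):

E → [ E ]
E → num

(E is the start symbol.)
A grammar is LL(1) if for each non-terminal N with multiple productions, the predict sets of those productions are pairwise disjoint, where PREDICT(N → α) = (FIRST(α) \ {ε}) ∪ (FOLLOW(N) if α ⇒* ε).

For E:
  PREDICT(E → '[' E ']') = { '[' }
  PREDICT(E → num) = { 'num' }

All predict sets are disjoint. The grammar IS LL(1).

Answer: Yes, the grammar is LL(1).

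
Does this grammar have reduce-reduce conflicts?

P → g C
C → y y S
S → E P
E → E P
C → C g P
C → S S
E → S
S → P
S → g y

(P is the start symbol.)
A reduce-reduce conflict occurs when an LR(0) state has two complete items [A → α .] and [B → β .] — both call for a reduction, and with no lookahead the parser cannot choose between them.

Augment with P' → P and build the canonical LR(0) collection (I0 = CLOSURE({[P' → . P]}), then GOTO on every symbol after a dot until no new states appear). It has 16 states:
  I0: { [P → . g C], [P' → . P] }  — shift
  I1: { [P' → P .] }  — accept
  I2: { [C → . C g P], [C → . S S], [C → . y y S], [E → . E P], [E → . S], [P → . g C], [P → g . C], [S → . E P], [S → . P], [S → . g y] }  — shift
  I3: { [C → C . g P], [P → g C .] }  — shift, reduce
  I4: { [E → E . P], [P → . g C], [S → E . P] }  — shift
  I5: { [S → P .] }  — reduce
  I6: { [C → S . S], [E → . E P], [E → . S], [E → S .], [P → . g C], [S → . E P], [S → . P], [S → . g y] }  — shift, reduce
  I7: { [C → . C g P], [C → . S S], [C → . y y S], [E → . E P], [E → . S], [P → . g C], [P → g . C], [S → . E P], [S → . P], [S → . g y], [S → g . y] }  — shift
  I8: { [C → y . y S] }  — shift
  I9: { [C → y y . S], [E → . E P], [E → . S], [P → . g C], [S → . E P], [S → . P], [S → . g y] }  — shift
  I10: { [C → y y S .], [E → S .] }  — 2 reduces
  I11: { [C → y . y S], [S → g y .] }  — shift, reduce
  I12: { [C → S S .], [E → S .] }  — 2 reduces
  I13: { [E → E P .], [S → E P .] }  — 2 reduces
  I14: { [C → C g . P], [P → . g C] }  — shift
  I15: { [C → C g P .] }  — reduce

I10 contains complete items [C → y y S .], [E → S .] — reduce-reduce conflict.
I12 contains complete items [C → S S .], [E → S .] — reduce-reduce conflict.
I13 contains complete items [E → E P .], [S → E P .] — reduce-reduce conflict.

Answer: Yes — I10: [C → y y S .] vs [E → S .]; I12: [C → S S .] vs [E → S .]; I13: [E → E P .] vs [S → E P .]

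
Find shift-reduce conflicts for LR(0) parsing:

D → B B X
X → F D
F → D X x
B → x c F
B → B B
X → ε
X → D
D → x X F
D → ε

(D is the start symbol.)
A shift-reduce conflict occurs when an LR(0) state has both:
  - a complete (reduce) item [A → α .] (dot at the end), and
  - a shift item [B → β . c γ] (dot before a terminal).

Augment with D' → D and build the canonical LR(0) collection (I0 = CLOSURE({[D' → . D]}), then GOTO on every symbol after a dot until no new states appear). It has 18 states:
  I0: { [B → . B B], [B → . x c F], [D → . B B X], [D → . x X F], [D → .], [D' → . D] }  — shift, reduce
  I1: { [B → . B B], [B → . x c F], [B → B . B], [D → B . B X] }  — shift
  I2: { [D' → D .] }  — accept
  I3: { [B → . B B], [B → . x c F], [B → x . c F], [D → . B B X], [D → . x X F], [D → .], [D → x . X F], [F → . D X x], [X → . D], [X → . F D], [X → .] }  — shift, 2 reduces
  I4: { [B → . B B], [B → . x c F], [D → . B B X], [D → . x X F], [D → .], [F → . D X x], [F → D . X x], [X → . D], [X → . F D], [X → .], [X → D .] }  — shift, 3 reduces
  I5: { [B → . B B], [B → . x c F], [D → . B B X], [D → . x X F], [D → .], [X → F . D] }  — shift, reduce
  I6: { [B → . B B], [B → . x c F], [D → . B B X], [D → . x X F], [D → .], [D → x X . F], [F → . D X x] }  — shift, reduce
  I7: { [B → . B B], [B → . x c F], [B → x c . F], [D → . B B X], [D → . x X F], [D → .], [F → . D X x] }  — shift, reduce
  I8: { [B → . B B], [B → . x c F], [D → . B B X], [D → . x X F], [D → .], [F → . D X x], [F → D . X x], [X → . D], [X → . F D], [X → .] }  — shift, 2 reduces
  I9: { [B → x c F .] }  — reduce
  I10: { [F → D X . x] }  — shift
  I11: { [F → D X x .] }  — reduce
  I12: { [D → x X F .] }  — reduce
  I13: { [X → F D .] }  — reduce
  I14: { [B → . B B], [B → . x c F], [B → B . B], [B → B B .], [D → . B B X], [D → . x X F], [D → .], [D → B B . X], [F → . D X x], [X → . D], [X → . F D], [X → .] }  — shift, 3 reduces
  I15: { [B → x . c F] }  — shift
  I16: { [B → . B B], [B → . x c F], [B → B . B], [B → B B .], [D → B . B X] }  — shift, reduce
  I17: { [D → B B X .] }  — reduce

I0 contains reduce item [D → .] and shift items [B → . x c F], [D → . x X F] — shift-reduce conflict.
I3 contains reduce items [D → .], [X → .] and shift items [B → . x c F], [B → x . c F], [D → . x X F] — shift-reduce conflict.
I4 contains reduce items [D → .], [X → .], [X → D .] and shift items [B → . x c F], [D → . x X F] — shift-reduce conflict.
I5 contains reduce item [D → .] and shift items [B → . x c F], [D → . x X F] — shift-reduce conflict.
I6 contains reduce item [D → .] and shift items [B → . x c F], [D → . x X F] — shift-reduce conflict.
I7 contains reduce item [D → .] and shift items [B → . x c F], [D → . x X F] — shift-reduce conflict.
I8 contains reduce items [D → .], [X → .] and shift items [B → . x c F], [D → . x X F] — shift-reduce conflict.
I14 contains reduce items [B → B B .], [D → .], [X → .] and shift items [B → . x c F], [D → . x X F] — shift-reduce conflict.
I16 contains reduce item [B → B B .] and shift item [B → . x c F] — shift-reduce conflict.

Answer: Yes — I0: [D → .] vs [B → . x c F]; I3: [D → .] vs [B → . x c F]; I4: [D → .] vs [B → . x c F]; I5: [D → .] vs [B → . x c F]; I6: [D → .] vs [B → . x c F]; I7: [D → .] vs [B → . x c F]; I8: [D → .] vs [B → . x c F]; I14: [B → B B .] vs [B → . x c F]; I16: [B → B B .] vs [B → . x c F]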